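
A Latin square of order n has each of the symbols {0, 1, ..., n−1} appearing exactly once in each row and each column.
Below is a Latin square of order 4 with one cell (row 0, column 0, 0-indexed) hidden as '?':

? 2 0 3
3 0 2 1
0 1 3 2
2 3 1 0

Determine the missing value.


Row 0 contains symbols [0, 2, 3] — missing [1].
Column 0 contains symbols [0, 2, 3] — missing [1].
The missing symbol must appear in both missing sets; intersection = [1].
Therefore the hidden value is 1.

Missing value = 1.


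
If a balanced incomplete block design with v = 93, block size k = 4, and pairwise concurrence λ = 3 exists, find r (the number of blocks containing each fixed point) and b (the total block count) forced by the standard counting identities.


Any 2-(v, k, λ) BIBD satisfies two necessary conditions:
  (i)  Each point sits in r blocks, and counting incidences through any fixed point gives r(k − 1) = λ(v − 1), so r = λ(v − 1)/(k − 1).
  (ii) Total incidences bk = vr, so b = vr/k.
Step 1: r = λ(v − 1)/(k − 1) = 3·(93 − 1)/(4 − 1) = 3·92/3 = 276/3 = 92.
Step 2: b = vr/k = 93·92/4 = 8556/4 = 2139.
Check integrality: r = 92 ∈ Z ✓, b = 2139 ∈ Z ✓.
(These identities are necessary conditions: they determine r and b for any design with these parameters, but do not by themselves prove that one exists.)

r = 92, b = 2139.


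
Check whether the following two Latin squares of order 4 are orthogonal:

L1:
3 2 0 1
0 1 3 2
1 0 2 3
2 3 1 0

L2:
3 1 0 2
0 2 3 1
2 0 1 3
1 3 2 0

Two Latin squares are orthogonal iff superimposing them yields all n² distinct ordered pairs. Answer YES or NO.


Form the n² = 16 superimposed pairs (L1[i][j], L2[i][j]), row by row (rows and columns indexed from 0):
row 0: (3,3) (2,1) (0,0) (1,2)
row 1: (0,0) (1,2) (3,3) (2,1)
row 2: (1,2) (0,0) (2,1) (3,3)
row 3: (2,1) (3,3) (1,2) (0,0)
Orthogonality requires all 16 pairs distinct.
But the pair (0,0) repeats: cell (0,2) has L1 = 0, L2 = 0, and cell (1,0) has L1 = 0, L2 = 0.
A repeated pair means some other pair never occurs (only 4 distinct pairs out of 16), so the squares are not orthogonal.
Conclusion: NO.

NO


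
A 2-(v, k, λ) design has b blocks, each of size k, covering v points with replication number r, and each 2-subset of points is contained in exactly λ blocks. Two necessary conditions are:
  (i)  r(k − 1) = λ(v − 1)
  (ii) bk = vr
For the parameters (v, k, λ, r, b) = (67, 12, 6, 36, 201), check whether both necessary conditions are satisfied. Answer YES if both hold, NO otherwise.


Condition (i): r(k − 1) = 36·11 = 396; λ(v − 1) = 6·66 = 396. Match? YES.
Condition (ii): bk = 201·12 = 2412; vr = 67·36 = 2412. Match? YES.
Both conditions hold? YES.

YES


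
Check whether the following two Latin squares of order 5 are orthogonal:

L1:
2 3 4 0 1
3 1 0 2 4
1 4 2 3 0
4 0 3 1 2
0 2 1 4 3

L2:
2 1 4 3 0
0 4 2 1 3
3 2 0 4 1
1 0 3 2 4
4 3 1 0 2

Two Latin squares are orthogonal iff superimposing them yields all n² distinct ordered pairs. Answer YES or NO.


Form the n² = 25 superimposed pairs (L1[i][j], L2[i][j]), row by row (rows and columns indexed from 0):
row 0: (2,2) (3,1) (4,4) (0,3) (1,0)
row 1: (3,0) (1,4) (0,2) (2,1) (4,3)
row 2: (1,3) (4,2) (2,0) (3,4) (0,1)
row 3: (4,1) (0,0) (3,3) (1,2) (2,4)
row 4: (0,4) (2,3) (1,1) (4,0) (3,2)
Orthogonality requires all 25 pairs distinct.
Check by first coordinate: for each symbol s of L1, list the L2 entries in the n cells where L1 = s; they must all differ.
  L1 = 0: L2 entries (in reading order) 3, 2, 1, 0, 4 — all 5 distinct ✓
  L1 = 1: L2 entries (in reading order) 0, 4, 3, 2, 1 — all 5 distinct ✓
  L1 = 2: L2 entries (in reading order) 2, 1, 0, 4, 3 — all 5 distinct ✓
  L1 = 3: L2 entries (in reading order) 1, 0, 4, 3, 2 — all 5 distinct ✓
  L1 = 4: L2 entries (in reading order) 4, 3, 2, 1, 0 — all 5 distinct ✓
Every symbol of L1 meets every symbol of L2 exactly once, so all 25 pairs are distinct (25 of 25).
Conclusion: YES.

YES


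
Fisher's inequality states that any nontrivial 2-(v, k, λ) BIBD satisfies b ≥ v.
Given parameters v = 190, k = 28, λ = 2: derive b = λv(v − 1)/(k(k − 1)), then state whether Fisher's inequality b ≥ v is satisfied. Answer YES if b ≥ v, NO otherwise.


r = λ(v − 1)/(k − 1) = 2·189/27 = 14.
b = vr/k = 190·14/28 = 95.
Fisher's inequality: b ≥ v ⇔ 95 ≥ 190? NO.

NO


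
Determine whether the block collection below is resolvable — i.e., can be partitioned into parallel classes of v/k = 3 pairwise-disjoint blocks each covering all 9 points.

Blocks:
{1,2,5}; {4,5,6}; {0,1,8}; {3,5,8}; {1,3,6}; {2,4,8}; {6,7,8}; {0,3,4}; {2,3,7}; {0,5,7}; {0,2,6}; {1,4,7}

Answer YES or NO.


v = 9, block size k = 3, number of blocks = 12.
For resolvability, blocks must partition into parallel classes of size v/k = 3.
Total blocks must therefore be a multiple of 3: 12 = 3·4 + 0 ⇒ divisible ✓.
Greedy packing gives 4 candidate class(es). Each should be a full parallel class (size 3, covers all 9 points).
  Class 1 (3 blocks): {1,2,5}; {6,7,8}; {0,3,4}. Points covered: [0, 1, 2, 3, 4, 5, 6, 7, 8].
  Class 2 (3 blocks): {4,5,6}; {0,1,8}; {2,3,7}. Points covered: [0, 1, 2, 3, 4, 5, 6, 7, 8].
  Class 3 (3 blocks): {3,5,8}; {0,2,6}; {1,4,7}. Points covered: [0, 1, 2, 3, 4, 5, 6, 7, 8].
  Class 4 (3 blocks): {1,3,6}; {2,4,8}; {0,5,7}. Points covered: [0, 1, 2, 3, 4, 5, 6, 7, 8].
All classes full (size 3)? YES. All classes cover every point? YES.
Resolvable? YES.

YES


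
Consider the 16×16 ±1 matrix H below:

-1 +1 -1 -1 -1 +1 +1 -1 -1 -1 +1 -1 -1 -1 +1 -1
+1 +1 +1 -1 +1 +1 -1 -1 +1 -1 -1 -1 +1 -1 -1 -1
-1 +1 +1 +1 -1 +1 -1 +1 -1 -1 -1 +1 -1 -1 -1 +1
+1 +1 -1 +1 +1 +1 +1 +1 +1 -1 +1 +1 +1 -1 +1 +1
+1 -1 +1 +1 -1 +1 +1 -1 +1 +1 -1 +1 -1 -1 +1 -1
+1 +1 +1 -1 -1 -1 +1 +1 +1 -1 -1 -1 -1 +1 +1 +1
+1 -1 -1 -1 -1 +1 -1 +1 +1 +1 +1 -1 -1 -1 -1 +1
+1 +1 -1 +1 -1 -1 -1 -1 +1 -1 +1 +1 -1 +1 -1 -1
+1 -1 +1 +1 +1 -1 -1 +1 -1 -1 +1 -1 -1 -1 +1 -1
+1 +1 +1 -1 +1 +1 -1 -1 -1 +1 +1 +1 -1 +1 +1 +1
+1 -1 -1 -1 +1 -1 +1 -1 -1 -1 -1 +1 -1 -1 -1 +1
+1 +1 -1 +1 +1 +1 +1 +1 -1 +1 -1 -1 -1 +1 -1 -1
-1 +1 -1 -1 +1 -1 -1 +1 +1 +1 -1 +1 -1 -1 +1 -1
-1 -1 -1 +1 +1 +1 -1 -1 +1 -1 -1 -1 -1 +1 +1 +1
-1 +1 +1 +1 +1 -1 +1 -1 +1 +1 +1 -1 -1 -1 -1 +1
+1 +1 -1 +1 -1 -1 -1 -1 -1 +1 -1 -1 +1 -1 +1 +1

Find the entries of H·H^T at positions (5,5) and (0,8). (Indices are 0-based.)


Row 0 of H: [-1, 1, -1, -1, -1, 1, 1, -1, -1, -1, 1, -1, -1, -1, 1, -1].
Row 5 of H: [1, 1, 1, -1, -1, -1, 1, 1, 1, -1, -1, -1, -1, 1, 1, 1].
Row 8 of H: [1, -1, 1, 1, 1, -1, -1, 1, -1, -1, 1, -1, -1, -1, 1, -1].
(H·H^T)[5][5] = Σ_j H[5][j]·H[5][j] = (1)² + (1)² + (1)² + (-1)² + (-1)² + (-1)² + (1)² + (1)² + (1)² + (-1)² + (-1)² + (-1)² + (-1)² + (1)² + (1)² + (1)² = 1 + 1 + 1 + 1 + 1 + 1 + 1 + 1 + 1 + 1 + 1 + 1 + 1 + 1 + 1 + 1 = 16.
(H·H^T)[0][8] = Σ_j H[0][j]·H[8][j] = (-1)·(1) + (1)·(-1) + (-1)·(1) + (-1)·(1) + (-1)·(1) + (1)·(-1) + (1)·(-1) + (-1)·(1) + (-1)·(-1) + (-1)·(-1) + (1)·(1) + (-1)·(-1) + (-1)·(-1) + (-1)·(-1) + (1)·(1) + (-1)·(-1) = -1 + -1 + -1 + -1 + -1 + -1 + -1 + -1 + 1 + 1 + 1 + 1 + 1 + 1 + 1 + 1 = 0.
So rows 0 and 8 are orthogonal; the diagonal entry equals n = 16.

(5,5) entry = 16; (0,8) entry = 0.


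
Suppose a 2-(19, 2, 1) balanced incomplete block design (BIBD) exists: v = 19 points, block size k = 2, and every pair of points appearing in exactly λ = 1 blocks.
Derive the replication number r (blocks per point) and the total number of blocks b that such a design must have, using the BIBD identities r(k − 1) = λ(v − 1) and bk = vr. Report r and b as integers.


Any 2-(v, k, λ) BIBD satisfies two necessary conditions:
  (i)  Each point sits in r blocks, and counting incidences through any fixed point gives r(k − 1) = λ(v − 1), so r = λ(v − 1)/(k − 1).
  (ii) Total incidences bk = vr, so b = vr/k.
Step 1: r = λ(v − 1)/(k − 1) = 1·(19 − 1)/(2 − 1) = 1·18/1 = 18/1 = 18.
Step 2: b = vr/k = 19·18/2 = 342/2 = 171.
Check integrality: r = 18 ∈ Z ✓, b = 171 ∈ Z ✓.
(These identities are necessary conditions: they determine r and b for any design with these parameters, but do not by themselves prove that one exists.)

r = 18, b = 171.


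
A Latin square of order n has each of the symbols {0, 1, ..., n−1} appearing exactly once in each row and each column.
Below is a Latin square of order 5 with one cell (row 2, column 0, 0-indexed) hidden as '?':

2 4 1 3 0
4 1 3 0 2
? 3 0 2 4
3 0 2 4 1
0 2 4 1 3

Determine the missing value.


Row 2 contains symbols [0, 2, 3, 4] — missing [1].
Column 0 contains symbols [0, 2, 3, 4] — missing [1].
The missing symbol must appear in both missing sets; intersection = [1].
Therefore the hidden value is 1.

Missing value = 1.


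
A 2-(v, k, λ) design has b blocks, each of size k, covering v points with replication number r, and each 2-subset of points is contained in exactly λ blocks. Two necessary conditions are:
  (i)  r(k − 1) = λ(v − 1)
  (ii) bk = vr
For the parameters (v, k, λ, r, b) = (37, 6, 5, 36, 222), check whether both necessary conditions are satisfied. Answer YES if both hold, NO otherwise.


Condition (i): r(k − 1) = 36·5 = 180; λ(v − 1) = 5·36 = 180. Match? YES.
Condition (ii): bk = 222·6 = 1332; vr = 37·36 = 1332. Match? YES.
Both conditions hold? YES.

YES


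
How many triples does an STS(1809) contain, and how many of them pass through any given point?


An STS(v) is a 2-(v, 3, 1) BIBD: block size k = 3, λ = 1.
Replication: r(k − 1) = λ(v − 1) ⇒ r·2 = 1809 − 1 = 1808 ⇒ r = 904.
Block count: b = v(v − 1)/6 = 1809·1808/6 = 3270672/6 = 545112.
(Check via bk = vr: 545112·3 = 1635336 = 1809·904 = 1635336 ✓.)

r = 904, b = 545112.


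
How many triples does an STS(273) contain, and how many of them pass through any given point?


An STS(v) is a 2-(v, 3, 1) BIBD: block size k = 3, λ = 1.
Replication: r(k − 1) = λ(v − 1) ⇒ r·2 = 273 − 1 = 272 ⇒ r = 136.
Block count: bk = vr ⇒ b·3 = 273·136 = 37128 ⇒ b = 12376.
(Check via b = v(v − 1)/6 = 273·272/6 = 74256/6 = 12376.)

r = 136, b = 12376.


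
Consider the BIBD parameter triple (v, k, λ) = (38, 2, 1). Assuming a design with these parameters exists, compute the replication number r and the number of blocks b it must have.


Any 2-(v, k, λ) BIBD satisfies two necessary conditions:
  (i)  Each point sits in r blocks, and counting incidences through any fixed point gives r(k − 1) = λ(v − 1), so r = λ(v − 1)/(k − 1).
  (ii) Total incidences bk = vr, so b = vr/k.
Step 1: r = λ(v − 1)/(k − 1) = 1·(38 − 1)/(2 − 1) = 1·37/1 = 37/1 = 37.
Step 2: b = vr/k = 38·37/2 = 1406/2 = 703.
Check integrality: r = 37 ∈ Z ✓, b = 703 ∈ Z ✓.
(These identities are necessary conditions: they determine r and b for any design with these parameters, but do not by themselves prove that one exists.)

r = 37, b = 703.


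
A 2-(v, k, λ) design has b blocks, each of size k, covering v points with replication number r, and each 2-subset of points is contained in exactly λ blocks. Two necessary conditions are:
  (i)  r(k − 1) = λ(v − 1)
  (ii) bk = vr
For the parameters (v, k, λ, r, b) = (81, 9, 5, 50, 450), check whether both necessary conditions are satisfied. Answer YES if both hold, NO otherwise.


Condition (i): r(k − 1) = 50·8 = 400; λ(v − 1) = 5·80 = 400. Match? YES.
Condition (ii): bk = 450·9 = 4050; vr = 81·50 = 4050. Match? YES.
Both conditions hold? YES.

YES


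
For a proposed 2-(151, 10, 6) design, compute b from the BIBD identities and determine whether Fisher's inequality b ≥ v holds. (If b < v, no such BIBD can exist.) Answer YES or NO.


b = λv(v − 1)/(k(k − 1)) = 6·151·150/(10·9) = 135900/90 = 1510.
Compare with v = 151: b ≥ v, so Fisher's inequality holds.

YES


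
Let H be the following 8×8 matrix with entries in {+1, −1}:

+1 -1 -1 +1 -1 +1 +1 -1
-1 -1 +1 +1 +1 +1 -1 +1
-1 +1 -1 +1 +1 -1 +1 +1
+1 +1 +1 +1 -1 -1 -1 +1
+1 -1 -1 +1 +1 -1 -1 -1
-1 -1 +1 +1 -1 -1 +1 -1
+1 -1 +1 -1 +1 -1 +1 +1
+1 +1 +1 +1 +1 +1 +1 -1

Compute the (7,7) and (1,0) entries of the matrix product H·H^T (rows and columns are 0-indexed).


Row 0 of H: [1, -1, -1, 1, -1, 1, 1, -1].
Row 1 of H: [-1, -1, 1, 1, 1, 1, -1, 1].
Row 7 of H: [1, 1, 1, 1, 1, 1, 1, -1].
(H·H^T)[7][7] = Σ_j H[7][j]·H[7][j] = (1)² + (1)² + (1)² + (1)² + (1)² + (1)² + (1)² + (-1)² = 1 + 1 + 1 + 1 + 1 + 1 + 1 + 1 = 8.
(H·H^T)[1][0] = Σ_j H[1][j]·H[0][j] = (-1)·(1) + (-1)·(-1) + (1)·(-1) + (1)·(1) + (1)·(-1) + (1)·(1) + (-1)·(1) + (1)·(-1) = -1 + 1 + -1 + 1 + -1 + 1 + -1 + -1 = -2.
Rows 1 and 0 are not orthogonal (dot product = -2 ≠ 0), so H is not a Hadamard matrix.

(7,7) entry = 8; (1,0) entry = -2.


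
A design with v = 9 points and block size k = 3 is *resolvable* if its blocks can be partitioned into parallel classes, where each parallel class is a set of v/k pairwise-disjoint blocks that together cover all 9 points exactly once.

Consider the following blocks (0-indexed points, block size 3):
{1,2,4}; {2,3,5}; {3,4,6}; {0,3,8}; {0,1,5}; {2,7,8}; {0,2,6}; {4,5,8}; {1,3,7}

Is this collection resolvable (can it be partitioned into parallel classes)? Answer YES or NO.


v = 9, block size k = 3, number of blocks = 9.
For resolvability, blocks must partition into parallel classes of size v/k = 3.
Total blocks must therefore be a multiple of 3: 9 = 3·3 + 0 ⇒ divisible ✓.
Consider block {1,2,4}. The only other block(s) in the collection disjoint from it are {0,3,8} — just 1 block(s). Any parallel class containing {1,2,4} would need 2 other blocks each disjoint from it, so no parallel class of size 3 can contain {1,2,4}.
Since every block must belong to some parallel class in a resolution, the collection cannot be partitioned into parallel classes.
Resolvable? NO.

NO


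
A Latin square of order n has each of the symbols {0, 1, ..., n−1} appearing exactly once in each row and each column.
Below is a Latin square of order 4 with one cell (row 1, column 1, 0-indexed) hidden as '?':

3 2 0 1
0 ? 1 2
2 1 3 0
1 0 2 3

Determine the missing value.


Row 1 contains symbols [0, 1, 2] — missing [3].
Column 1 contains symbols [0, 1, 2] — missing [3].
The missing symbol must appear in both missing sets; intersection = [3].
Therefore the hidden value is 3.

Missing value = 3.


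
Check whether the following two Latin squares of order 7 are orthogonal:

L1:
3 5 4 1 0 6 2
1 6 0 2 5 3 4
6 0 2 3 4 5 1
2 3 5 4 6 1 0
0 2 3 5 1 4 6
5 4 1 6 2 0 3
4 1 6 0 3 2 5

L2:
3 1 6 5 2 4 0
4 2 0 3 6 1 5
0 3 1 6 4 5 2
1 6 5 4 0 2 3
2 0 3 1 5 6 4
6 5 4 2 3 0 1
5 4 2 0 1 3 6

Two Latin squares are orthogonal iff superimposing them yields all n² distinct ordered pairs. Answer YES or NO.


Form the n² = 49 superimposed pairs (L1[i][j], L2[i][j]), row by row (rows and columns indexed from 0):
row 0: (3,3) (5,1) (4,6) (1,5) (0,2) (6,4) (2,0)
row 1: (1,4) (6,2) (0,0) (2,3) (5,6) (3,1) (4,5)
row 2: (6,0) (0,3) (2,1) (3,6) (4,4) (5,5) (1,2)
row 3: (2,1) (3,6) (5,5) (4,4) (6,0) (1,2) (0,3)
row 4: (0,2) (2,0) (3,3) (5,1) (1,5) (4,6) (6,4)
row 5: (5,6) (4,5) (1,4) (6,2) (2,3) (0,0) (3,1)
row 6: (4,5) (1,4) (6,2) (0,0) (3,1) (2,3) (5,6)
Orthogonality requires all 49 pairs distinct.
But the pair (2,1) repeats: cell (2,2) has L1 = 2, L2 = 1, and cell (3,0) has L1 = 2, L2 = 1.
A repeated pair means some other pair never occurs (only 21 distinct pairs out of 49), so the squares are not orthogonal.
Conclusion: NO.

NO


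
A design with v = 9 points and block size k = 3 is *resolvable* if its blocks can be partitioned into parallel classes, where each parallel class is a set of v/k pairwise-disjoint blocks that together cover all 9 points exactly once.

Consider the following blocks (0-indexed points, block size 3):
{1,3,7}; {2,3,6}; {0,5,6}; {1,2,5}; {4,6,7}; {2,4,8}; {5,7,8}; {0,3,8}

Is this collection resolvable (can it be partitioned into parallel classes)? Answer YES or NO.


v = 9, block size k = 3, number of blocks = 8.
For resolvability, blocks must partition into parallel classes of size v/k = 3.
Total blocks must therefore be a multiple of 3: 8 = 3·2 + 2 ⇒ not divisible ✗.
Resolvable? NO.

NO


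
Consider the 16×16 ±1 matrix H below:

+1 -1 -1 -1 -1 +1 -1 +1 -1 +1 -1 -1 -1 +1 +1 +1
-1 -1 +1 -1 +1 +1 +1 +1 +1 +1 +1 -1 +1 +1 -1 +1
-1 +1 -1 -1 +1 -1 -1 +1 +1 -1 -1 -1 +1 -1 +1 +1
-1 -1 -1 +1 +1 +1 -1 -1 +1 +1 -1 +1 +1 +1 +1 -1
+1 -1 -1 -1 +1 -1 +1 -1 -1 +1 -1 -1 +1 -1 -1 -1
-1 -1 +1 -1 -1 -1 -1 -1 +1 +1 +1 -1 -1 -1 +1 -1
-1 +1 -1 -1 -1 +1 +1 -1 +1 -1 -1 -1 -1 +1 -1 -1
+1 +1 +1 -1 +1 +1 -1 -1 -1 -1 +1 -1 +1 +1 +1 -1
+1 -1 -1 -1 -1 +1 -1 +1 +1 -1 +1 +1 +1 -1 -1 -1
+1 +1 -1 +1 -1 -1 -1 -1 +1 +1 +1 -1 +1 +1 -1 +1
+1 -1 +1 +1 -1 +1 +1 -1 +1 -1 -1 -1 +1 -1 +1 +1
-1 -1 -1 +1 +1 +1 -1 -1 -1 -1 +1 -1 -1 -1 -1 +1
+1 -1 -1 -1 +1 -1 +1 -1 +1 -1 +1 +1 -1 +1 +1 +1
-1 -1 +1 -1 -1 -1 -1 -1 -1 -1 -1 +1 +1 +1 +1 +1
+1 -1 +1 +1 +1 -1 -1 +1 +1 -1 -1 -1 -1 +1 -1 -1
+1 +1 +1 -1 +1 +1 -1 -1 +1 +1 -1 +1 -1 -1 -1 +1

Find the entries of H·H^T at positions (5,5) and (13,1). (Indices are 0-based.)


Row 1 of H: [-1, -1, 1, -1, 1, 1, 1, 1, 1, 1, 1, -1, 1, 1, -1, 1].
Row 5 of H: [-1, -1, 1, -1, -1, -1, -1, -1, 1, 1, 1, -1, -1, -1, 1, -1].
Row 13 of H: [-1, -1, 1, -1, -1, -1, -1, -1, -1, -1, -1, 1, 1, 1, 1, 1].
(H·H^T)[5][5] = Σ_j H[5][j]·H[5][j] = (-1)² + (-1)² + (1)² + (-1)² + (-1)² + (-1)² + (-1)² + (-1)² + (1)² + (1)² + (1)² + (-1)² + (-1)² + (-1)² + (1)² + (-1)² = 1 + 1 + 1 + 1 + 1 + 1 + 1 + 1 + 1 + 1 + 1 + 1 + 1 + 1 + 1 + 1 = 16.
(H·H^T)[13][1] = Σ_j H[13][j]·H[1][j] = (-1)·(-1) + (-1)·(-1) + (1)·(1) + (-1)·(-1) + (-1)·(1) + (-1)·(1) + (-1)·(1) + (-1)·(1) + (-1)·(1) + (-1)·(1) + (-1)·(1) + (1)·(-1) + (1)·(1) + (1)·(1) + (1)·(-1) + (1)·(1) = 1 + 1 + 1 + 1 + -1 + -1 + -1 + -1 + -1 + -1 + -1 + -1 + 1 + 1 + -1 + 1 = -2.
Rows 13 and 1 are not orthogonal (dot product = -2 ≠ 0), so H is not a Hadamard matrix.

(5,5) entry = 16; (13,1) entry = -2.


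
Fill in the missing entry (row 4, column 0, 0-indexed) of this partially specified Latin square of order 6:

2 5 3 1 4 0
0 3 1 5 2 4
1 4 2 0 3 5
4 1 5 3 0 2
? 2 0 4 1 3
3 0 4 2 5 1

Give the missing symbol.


Row 4 contains symbols [0, 1, 2, 3, 4] — missing [5].
Column 0 contains symbols [0, 1, 2, 3, 4] — missing [5].
The missing symbol must appear in both missing sets; intersection = [5].
Therefore the hidden value is 5.

Missing value = 5.


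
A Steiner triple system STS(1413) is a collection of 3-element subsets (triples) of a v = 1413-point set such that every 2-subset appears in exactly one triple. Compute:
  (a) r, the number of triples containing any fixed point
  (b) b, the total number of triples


An STS(v) is a 2-(v, 3, 1) BIBD: block size k = 3, λ = 1.
Replication: r(k − 1) = λ(v − 1) ⇒ r·2 = 1413 − 1 = 1412 ⇒ r = 706.
Block count: b = v(v − 1)/6 = 1413·1412/6 = 1995156/6 = 332526.
(Check via bk = vr: 332526·3 = 997578 = 1413·706 = 997578 ✓.)

r = 706, b = 332526.


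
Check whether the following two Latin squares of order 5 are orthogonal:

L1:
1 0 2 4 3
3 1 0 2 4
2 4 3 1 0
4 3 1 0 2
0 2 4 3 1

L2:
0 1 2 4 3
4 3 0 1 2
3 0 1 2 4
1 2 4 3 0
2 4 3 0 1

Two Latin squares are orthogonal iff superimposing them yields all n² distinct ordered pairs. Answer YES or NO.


Form the n² = 25 superimposed pairs (L1[i][j], L2[i][j]), row by row (rows and columns indexed from 0):
row 0: (1,0) (0,1) (2,2) (4,4) (3,3)
row 1: (3,4) (1,3) (0,0) (2,1) (4,2)
row 2: (2,3) (4,0) (3,1) (1,2) (0,4)
row 3: (4,1) (3,2) (1,4) (0,3) (2,0)
row 4: (0,2) (2,4) (4,3) (3,0) (1,1)
Orthogonality requires all 25 pairs distinct.
Check by first coordinate: for each symbol s of L1, list the L2 entries in the n cells where L1 = s; they must all differ.
  L1 = 0: L2 entries (in reading order) 1, 0, 4, 3, 2 — all 5 distinct ✓
  L1 = 1: L2 entries (in reading order) 0, 3, 2, 4, 1 — all 5 distinct ✓
  L1 = 2: L2 entries (in reading order) 2, 1, 3, 0, 4 — all 5 distinct ✓
  L1 = 3: L2 entries (in reading order) 3, 4, 1, 2, 0 — all 5 distinct ✓
  L1 = 4: L2 entries (in reading order) 4, 2, 0, 1, 3 — all 5 distinct ✓
Every symbol of L1 meets every symbol of L2 exactly once, so all 25 pairs are distinct (25 of 25).
Conclusion: YES.

YES


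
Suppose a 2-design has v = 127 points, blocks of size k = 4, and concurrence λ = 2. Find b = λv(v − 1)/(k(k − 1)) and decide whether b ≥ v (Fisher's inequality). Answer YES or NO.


r = λ(v − 1)/(k − 1) = 2·126/3 = 84.
b = vr/k = 127·84/4 = 2667.
Fisher's inequality: b ≥ v ⇔ 2667 ≥ 127? YES.

YES


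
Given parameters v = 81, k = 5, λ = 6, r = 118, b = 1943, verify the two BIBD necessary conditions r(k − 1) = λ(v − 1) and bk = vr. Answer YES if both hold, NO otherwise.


Condition (i): r(k − 1) = 118·4 = 472; λ(v − 1) = 6·80 = 480. Match? NO.
Condition (ii): bk = 1943·5 = 9715; vr = 81·118 = 9558. Match? NO.
Both conditions hold? NO.

NO


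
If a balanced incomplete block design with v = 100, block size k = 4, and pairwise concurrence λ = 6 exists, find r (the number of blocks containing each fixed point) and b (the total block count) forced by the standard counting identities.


Any 2-(v, k, λ) BIBD satisfies two necessary conditions:
  (i)  Each point sits in r blocks, and counting incidences through any fixed point gives r(k − 1) = λ(v − 1), so r = λ(v − 1)/(k − 1).
  (ii) Total incidences bk = vr, so b = vr/k.
Step 1: r = λ(v − 1)/(k − 1) = 6·(100 − 1)/(4 − 1) = 6·99/3 = 594/3 = 198.
Step 2: b = vr/k = 100·198/4 = 19800/4 = 4950.
Check integrality: r = 198 ∈ Z ✓, b = 4950 ∈ Z ✓.
(These identities are necessary conditions: they determine r and b for any design with these parameters, but do not by themselves prove that one exists.)

r = 198, b = 4950.


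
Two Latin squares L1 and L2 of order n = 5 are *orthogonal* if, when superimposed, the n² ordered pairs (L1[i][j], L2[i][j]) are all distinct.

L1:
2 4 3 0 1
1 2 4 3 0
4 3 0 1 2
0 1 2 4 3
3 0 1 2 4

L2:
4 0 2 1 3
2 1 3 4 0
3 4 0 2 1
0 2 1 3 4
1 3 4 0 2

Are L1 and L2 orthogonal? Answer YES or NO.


Form the n² = 25 superimposed pairs (L1[i][j], L2[i][j]), row by row (rows and columns indexed from 0):
row 0: (2,4) (4,0) (3,2) (0,1) (1,3)
row 1: (1,2) (2,1) (4,3) (3,4) (0,0)
row 2: (4,3) (3,4) (0,0) (1,2) (2,1)
row 3: (0,0) (1,2) (2,1) (4,3) (3,4)
row 4: (3,1) (0,3) (1,4) (2,0) (4,2)
Orthogonality requires all 25 pairs distinct.
But the pair (4,3) repeats: cell (1,2) has L1 = 4, L2 = 3, and cell (2,0) has L1 = 4, L2 = 3.
A repeated pair means some other pair never occurs (only 15 distinct pairs out of 25), so the squares are not orthogonal.
Conclusion: NO.

NO


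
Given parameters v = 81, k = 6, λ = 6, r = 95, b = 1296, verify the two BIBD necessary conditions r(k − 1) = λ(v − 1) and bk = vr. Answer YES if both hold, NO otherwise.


Condition (i): r(k − 1) = 95·5 = 475; λ(v − 1) = 6·80 = 480. Match? NO.
Condition (ii): bk = 1296·6 = 7776; vr = 81·95 = 7695. Match? NO.
Both conditions hold? NO.

NO


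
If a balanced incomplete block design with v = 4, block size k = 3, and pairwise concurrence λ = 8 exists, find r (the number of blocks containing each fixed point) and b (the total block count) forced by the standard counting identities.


Any 2-(v, k, λ) BIBD satisfies two necessary conditions:
  (i)  Each point sits in r blocks, and counting incidences through any fixed point gives r(k − 1) = λ(v − 1), so r = λ(v − 1)/(k − 1).
  (ii) Total incidences bk = vr, so b = vr/k.
Step 1: r = λ(v − 1)/(k − 1) = 8·(4 − 1)/(3 − 1) = 8·3/2 = 24/2 = 12.
Step 2: b = vr/k = 4·12/3 = 48/3 = 16.
Check integrality: r = 12 ∈ Z ✓, b = 16 ∈ Z ✓.
(These identities are necessary conditions: they determine r and b for any design with these parameters, but do not by themselves prove that one exists.)

r = 12, b = 16.


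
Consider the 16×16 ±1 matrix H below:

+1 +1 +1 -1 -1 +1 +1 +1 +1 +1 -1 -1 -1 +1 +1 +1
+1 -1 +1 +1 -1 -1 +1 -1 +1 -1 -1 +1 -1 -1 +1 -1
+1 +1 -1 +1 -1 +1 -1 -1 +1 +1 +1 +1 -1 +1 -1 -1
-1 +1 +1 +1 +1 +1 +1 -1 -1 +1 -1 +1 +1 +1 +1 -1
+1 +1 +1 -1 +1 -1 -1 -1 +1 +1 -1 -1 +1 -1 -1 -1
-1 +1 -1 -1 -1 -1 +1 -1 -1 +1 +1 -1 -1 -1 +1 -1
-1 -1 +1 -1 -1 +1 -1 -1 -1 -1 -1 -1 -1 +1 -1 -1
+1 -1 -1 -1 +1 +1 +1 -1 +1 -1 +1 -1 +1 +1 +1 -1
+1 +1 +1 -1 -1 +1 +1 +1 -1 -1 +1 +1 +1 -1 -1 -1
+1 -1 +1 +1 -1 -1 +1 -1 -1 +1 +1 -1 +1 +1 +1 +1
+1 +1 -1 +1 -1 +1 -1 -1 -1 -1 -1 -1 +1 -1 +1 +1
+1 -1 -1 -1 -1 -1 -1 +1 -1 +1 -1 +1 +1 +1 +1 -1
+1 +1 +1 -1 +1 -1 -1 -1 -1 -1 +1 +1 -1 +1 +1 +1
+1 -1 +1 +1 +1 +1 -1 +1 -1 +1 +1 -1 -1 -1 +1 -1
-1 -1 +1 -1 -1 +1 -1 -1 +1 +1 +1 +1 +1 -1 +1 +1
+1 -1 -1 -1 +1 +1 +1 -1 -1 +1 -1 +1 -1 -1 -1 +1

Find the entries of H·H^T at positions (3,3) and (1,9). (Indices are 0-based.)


Row 1 of H: [1, -1, 1, 1, -1, -1, 1, -1, 1, -1, -1, 1, -1, -1, 1, -1].
Row 3 of H: [-1, 1, 1, 1, 1, 1, 1, -1, -1, 1, -1, 1, 1, 1, 1, -1].
Row 9 of H: [1, -1, 1, 1, -1, -1, 1, -1, -1, 1, 1, -1, 1, 1, 1, 1].
(H·H^T)[3][3] = Σ_j H[3][j]·H[3][j] = (-1)² + (1)² + (1)² + (1)² + (1)² + (1)² + (1)² + (-1)² + (-1)² + (1)² + (-1)² + (1)² + (1)² + (1)² + (1)² + (-1)² = 1 + 1 + 1 + 1 + 1 + 1 + 1 + 1 + 1 + 1 + 1 + 1 + 1 + 1 + 1 + 1 = 16.
(H·H^T)[1][9] = Σ_j H[1][j]·H[9][j] = (1)·(1) + (-1)·(-1) + (1)·(1) + (1)·(1) + (-1)·(-1) + (-1)·(-1) + (1)·(1) + (-1)·(-1) + (1)·(-1) + (-1)·(1) + (-1)·(1) + (1)·(-1) + (-1)·(1) + (-1)·(1) + (1)·(1) + (-1)·(1) = 1 + 1 + 1 + 1 + 1 + 1 + 1 + 1 + -1 + -1 + -1 + -1 + -1 + -1 + 1 + -1 = 2.
Rows 1 and 9 are not orthogonal (dot product = 2 ≠ 0), so H is not a Hadamard matrix.

(3,3) entry = 16; (1,9) entry = 2.


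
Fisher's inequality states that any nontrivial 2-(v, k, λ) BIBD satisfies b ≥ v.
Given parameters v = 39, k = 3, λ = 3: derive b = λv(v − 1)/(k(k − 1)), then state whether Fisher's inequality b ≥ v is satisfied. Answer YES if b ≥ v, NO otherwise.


b = λv(v − 1)/(k(k − 1)) = 3·39·38/(3·2) = 4446/6 = 741.
Compare with v = 39: b ≥ v, so Fisher's inequality holds.

YES


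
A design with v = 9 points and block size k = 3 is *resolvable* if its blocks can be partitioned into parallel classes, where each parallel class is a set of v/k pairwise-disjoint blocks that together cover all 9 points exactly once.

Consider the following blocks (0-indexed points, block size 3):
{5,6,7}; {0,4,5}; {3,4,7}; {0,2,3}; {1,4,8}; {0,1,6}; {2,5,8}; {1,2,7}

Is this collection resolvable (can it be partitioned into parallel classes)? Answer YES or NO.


v = 9, block size k = 3, number of blocks = 8.
For resolvability, blocks must partition into parallel classes of size v/k = 3.
Total blocks must therefore be a multiple of 3: 8 = 3·2 + 2 ⇒ not divisible ✗.
Resolvable? NO.

NO


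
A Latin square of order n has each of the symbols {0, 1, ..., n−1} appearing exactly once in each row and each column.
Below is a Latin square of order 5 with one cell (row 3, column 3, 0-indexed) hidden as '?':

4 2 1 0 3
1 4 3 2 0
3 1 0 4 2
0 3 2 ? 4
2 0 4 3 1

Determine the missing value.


Row 3 contains symbols [0, 2, 3, 4] — missing [1].
Column 3 contains symbols [0, 2, 3, 4] — missing [1].
The missing symbol must appear in both missing sets; intersection = [1].
Therefore the hidden value is 1.

Missing value = 1.


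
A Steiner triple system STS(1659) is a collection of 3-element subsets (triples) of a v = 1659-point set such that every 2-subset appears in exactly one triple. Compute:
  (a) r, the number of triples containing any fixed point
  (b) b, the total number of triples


An STS(v) is a 2-(v, 3, 1) BIBD: block size k = 3, λ = 1.
Replication: r(k − 1) = λ(v − 1) ⇒ r·2 = 1659 − 1 = 1658 ⇒ r = 829.
Block count: b = v(v − 1)/6 = 1659·1658/6 = 2750622/6 = 458437.

r = 829, b = 458437.


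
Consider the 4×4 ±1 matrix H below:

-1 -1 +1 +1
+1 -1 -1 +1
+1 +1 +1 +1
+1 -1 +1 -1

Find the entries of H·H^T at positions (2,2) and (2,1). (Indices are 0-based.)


Row 1 of H: [1, -1, -1, 1].
Row 2 of H: [1, 1, 1, 1].
(H·H^T)[2][2] = Σ_j H[2][j]·H[2][j] = (1)² + (1)² + (1)² + (1)² = 1 + 1 + 1 + 1 = 4.
(H·H^T)[2][1] = Σ_j H[2][j]·H[1][j] = (1)·(1) + (1)·(-1) + (1)·(-1) + (1)·(1) = 1 + -1 + -1 + 1 = 0.
So rows 2 and 1 are orthogonal; the diagonal entry equals n = 4.

(2,2) entry = 4; (2,1) entry = 0.


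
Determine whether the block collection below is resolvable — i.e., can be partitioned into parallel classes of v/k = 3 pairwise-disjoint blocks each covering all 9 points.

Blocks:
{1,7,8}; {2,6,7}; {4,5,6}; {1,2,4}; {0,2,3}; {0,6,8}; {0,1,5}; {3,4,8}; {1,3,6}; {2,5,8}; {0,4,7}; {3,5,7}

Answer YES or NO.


v = 9, block size k = 3, number of blocks = 12.
For resolvability, blocks must partition into parallel classes of size v/k = 3.
Total blocks must therefore be a multiple of 3: 12 = 3·4 + 0 ⇒ divisible ✓.
Greedy packing gives 4 candidate class(es). Each should be a full parallel class (size 3, covers all 9 points).
  Class 1 (3 blocks): {1,7,8}; {4,5,6}; {0,2,3}. Points covered: [0, 1, 2, 3, 4, 5, 6, 7, 8].
  Class 2 (3 blocks): {2,6,7}; {0,1,5}; {3,4,8}. Points covered: [0, 1, 2, 3, 4, 5, 6, 7, 8].
  Class 3 (3 blocks): {1,2,4}; {0,6,8}; {3,5,7}. Points covered: [0, 1, 2, 3, 4, 5, 6, 7, 8].
  Class 4 (3 blocks): {1,3,6}; {2,5,8}; {0,4,7}. Points covered: [0, 1, 2, 3, 4, 5, 6, 7, 8].
All classes full (size 3)? YES. All classes cover every point? YES.
Resolvable? YES.

YES


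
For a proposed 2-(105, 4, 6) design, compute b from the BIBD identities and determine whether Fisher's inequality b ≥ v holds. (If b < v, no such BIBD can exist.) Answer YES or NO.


r = λ(v − 1)/(k − 1) = 6·104/3 = 208.
b = vr/k = 105·208/4 = 5460.
Fisher's inequality: b ≥ v ⇔ 5460 ≥ 105? YES.

YES


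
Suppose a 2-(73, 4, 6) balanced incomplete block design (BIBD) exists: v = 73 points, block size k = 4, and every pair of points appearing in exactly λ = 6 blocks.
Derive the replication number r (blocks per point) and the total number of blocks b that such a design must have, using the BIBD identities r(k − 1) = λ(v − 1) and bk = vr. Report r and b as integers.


Any 2-(v, k, λ) BIBD satisfies two necessary conditions:
  (i)  Each point sits in r blocks, and counting incidences through any fixed point gives r(k − 1) = λ(v − 1), so r = λ(v − 1)/(k − 1).
  (ii) Total incidences bk = vr, so b = vr/k.
Step 1: r = λ(v − 1)/(k − 1) = 6·(73 − 1)/(4 − 1) = 6·72/3 = 432/3 = 144.
Step 2: b = vr/k = 73·144/4 = 10512/4 = 2628.
Check integrality: r = 144 ∈ Z ✓, b = 2628 ∈ Z ✓.
(These identities are necessary conditions: they determine r and b for any design with these parameters, but do not by themselves prove that one exists.)

r = 144, b = 2628.


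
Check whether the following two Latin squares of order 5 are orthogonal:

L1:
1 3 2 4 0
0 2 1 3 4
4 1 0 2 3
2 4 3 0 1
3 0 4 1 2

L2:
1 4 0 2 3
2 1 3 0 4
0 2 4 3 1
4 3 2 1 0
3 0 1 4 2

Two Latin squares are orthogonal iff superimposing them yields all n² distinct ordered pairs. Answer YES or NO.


Form the n² = 25 superimposed pairs (L1[i][j], L2[i][j]), row by row (rows and columns indexed from 0):
row 0: (1,1) (3,4) (2,0) (4,2) (0,3)
row 1: (0,2) (2,1) (1,3) (3,0) (4,4)
row 2: (4,0) (1,2) (0,4) (2,3) (3,1)
row 3: (2,4) (4,3) (3,2) (0,1) (1,0)
row 4: (3,3) (0,0) (4,1) (1,4) (2,2)
Orthogonality requires all 25 pairs distinct.
Check by first coordinate: for each symbol s of L1, list the L2 entries in the n cells where L1 = s; they must all differ.
  L1 = 0: L2 entries (in reading order) 3, 2, 4, 1, 0 — all 5 distinct ✓
  L1 = 1: L2 entries (in reading order) 1, 3, 2, 0, 4 — all 5 distinct ✓
  L1 = 2: L2 entries (in reading order) 0, 1, 3, 4, 2 — all 5 distinct ✓
  L1 = 3: L2 entries (in reading order) 4, 0, 1, 2, 3 — all 5 distinct ✓
  L1 = 4: L2 entries (in reading order) 2, 4, 0, 3, 1 — all 5 distinct ✓
Every symbol of L1 meets every symbol of L2 exactly once, so all 25 pairs are distinct (25 of 25).
Conclusion: YES.

YES


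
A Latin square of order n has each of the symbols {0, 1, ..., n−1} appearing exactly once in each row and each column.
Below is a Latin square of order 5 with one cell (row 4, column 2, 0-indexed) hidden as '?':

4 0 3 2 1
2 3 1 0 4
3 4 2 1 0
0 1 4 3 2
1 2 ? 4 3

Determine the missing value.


Row 4 contains symbols [1, 2, 3, 4] — missing [0].
Column 2 contains symbols [1, 2, 3, 4] — missing [0].
The missing symbol must appear in both missing sets; intersection = [0].
Therefore the hidden value is 0.

Missing value = 0.


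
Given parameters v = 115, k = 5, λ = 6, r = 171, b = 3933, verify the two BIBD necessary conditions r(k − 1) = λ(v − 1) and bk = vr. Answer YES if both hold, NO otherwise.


Condition (i): r(k − 1) = 171·4 = 684; λ(v − 1) = 6·114 = 684. Match? YES.
Condition (ii): bk = 3933·5 = 19665; vr = 115·171 = 19665. Match? YES.
Both conditions hold? YES.

YES


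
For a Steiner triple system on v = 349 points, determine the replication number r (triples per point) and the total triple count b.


An STS(v) is a 2-(v, 3, 1) BIBD: block size k = 3, λ = 1.
Replication: r(k − 1) = λ(v − 1) ⇒ r·2 = 349 − 1 = 348 ⇒ r = 174.
Block count: b = v(v − 1)/6 = 349·348/6 = 121452/6 = 20242.
(Check via bk = vr: 20242·3 = 60726 = 349·174 = 60726 ✓.)

r = 174, b = 20242.


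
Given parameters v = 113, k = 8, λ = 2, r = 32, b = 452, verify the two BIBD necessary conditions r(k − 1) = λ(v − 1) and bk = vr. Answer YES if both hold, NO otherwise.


Condition (i): r(k − 1) = 32·7 = 224; λ(v − 1) = 2·112 = 224. Match? YES.
Condition (ii): bk = 452·8 = 3616; vr = 113·32 = 3616. Match? YES.
Both conditions hold? YES.

YES


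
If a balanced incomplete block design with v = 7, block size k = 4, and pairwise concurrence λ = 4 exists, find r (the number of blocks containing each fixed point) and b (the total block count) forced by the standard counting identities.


Any 2-(v, k, λ) BIBD satisfies two necessary conditions:
  (i)  Each point sits in r blocks, and counting incidences through any fixed point gives r(k − 1) = λ(v − 1), so r = λ(v − 1)/(k − 1).
  (ii) Total incidences bk = vr, so b = vr/k.
Step 1: r = λ(v − 1)/(k − 1) = 4·(7 − 1)/(4 − 1) = 4·6/3 = 24/3 = 8.
Step 2: b = vr/k = 7·8/4 = 56/4 = 14.
Check integrality: r = 8 ∈ Z ✓, b = 14 ∈ Z ✓.
(These identities are necessary conditions: they determine r and b for any design with these parameters, but do not by themselves prove that one exists.)

r = 8, b = 14.


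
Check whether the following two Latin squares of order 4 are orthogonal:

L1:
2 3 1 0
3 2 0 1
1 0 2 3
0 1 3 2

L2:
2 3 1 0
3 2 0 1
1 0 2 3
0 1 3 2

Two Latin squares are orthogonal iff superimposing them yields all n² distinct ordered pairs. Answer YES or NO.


Form the n² = 16 superimposed pairs (L1[i][j], L2[i][j]), row by row (rows and columns indexed from 0):
row 0: (2,2) (3,3) (1,1) (0,0)
row 1: (3,3) (2,2) (0,0) (1,1)
row 2: (1,1) (0,0) (2,2) (3,3)
row 3: (0,0) (1,1) (3,3) (2,2)
Orthogonality requires all 16 pairs distinct.
But the pair (3,3) repeats: cell (0,1) has L1 = 3, L2 = 3, and cell (1,0) has L1 = 3, L2 = 3.
A repeated pair means some other pair never occurs (only 4 distinct pairs out of 16), so the squares are not orthogonal.
Conclusion: NO.

NO


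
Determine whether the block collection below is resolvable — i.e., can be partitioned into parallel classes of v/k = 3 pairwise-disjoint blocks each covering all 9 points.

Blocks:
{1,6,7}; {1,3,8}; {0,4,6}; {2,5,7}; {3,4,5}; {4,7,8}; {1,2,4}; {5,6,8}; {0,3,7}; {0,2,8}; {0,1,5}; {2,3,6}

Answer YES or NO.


v = 9, block size k = 3, number of blocks = 12.
For resolvability, blocks must partition into parallel classes of size v/k = 3.
Total blocks must therefore be a multiple of 3: 12 = 3·4 + 0 ⇒ divisible ✓.
Greedy packing gives 4 candidate class(es). Each should be a full parallel class (size 3, covers all 9 points).
  Class 1 (3 blocks): {1,6,7}; {3,4,5}; {0,2,8}. Points covered: [0, 1, 2, 3, 4, 5, 6, 7, 8].
  Class 2 (3 blocks): {1,3,8}; {0,4,6}; {2,5,7}. Points covered: [0, 1, 2, 3, 4, 5, 6, 7, 8].
  Class 3 (3 blocks): {4,7,8}; {0,1,5}; {2,3,6}. Points covered: [0, 1, 2, 3, 4, 5, 6, 7, 8].
  Class 4 (3 blocks): {1,2,4}; {5,6,8}; {0,3,7}. Points covered: [0, 1, 2, 3, 4, 5, 6, 7, 8].
All classes full (size 3)? YES. All classes cover every point? YES.
Resolvable? YES.

YES


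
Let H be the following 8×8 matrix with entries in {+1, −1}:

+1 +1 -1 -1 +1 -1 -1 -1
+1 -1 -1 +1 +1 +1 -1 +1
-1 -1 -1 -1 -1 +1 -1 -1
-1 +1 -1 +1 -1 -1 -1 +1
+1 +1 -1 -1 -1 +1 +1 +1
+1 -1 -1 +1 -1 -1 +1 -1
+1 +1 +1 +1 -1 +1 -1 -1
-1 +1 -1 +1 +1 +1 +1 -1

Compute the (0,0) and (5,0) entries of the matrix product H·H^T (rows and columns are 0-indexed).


Row 0 of H: [1, 1, -1, -1, 1, -1, -1, -1].
Row 5 of H: [1, -1, -1, 1, -1, -1, 1, -1].
(H·H^T)[0][0] = Σ_j H[0][j]·H[0][j] = (1)² + (1)² + (-1)² + (-1)² + (1)² + (-1)² + (-1)² + (-1)² = 1 + 1 + 1 + 1 + 1 + 1 + 1 + 1 = 8.
(H·H^T)[5][0] = Σ_j H[5][j]·H[0][j] = (1)·(1) + (-1)·(1) + (-1)·(-1) + (1)·(-1) + (-1)·(1) + (-1)·(-1) + (1)·(-1) + (-1)·(-1) = 1 + -1 + 1 + -1 + -1 + 1 + -1 + 1 = 0.
So rows 5 and 0 are orthogonal; the diagonal entry equals n = 8.

(0,0) entry = 8; (5,0) entry = 0.


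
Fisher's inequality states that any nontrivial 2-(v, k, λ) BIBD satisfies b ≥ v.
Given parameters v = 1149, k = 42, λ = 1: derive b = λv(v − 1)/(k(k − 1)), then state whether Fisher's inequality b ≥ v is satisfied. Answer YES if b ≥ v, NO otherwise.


b = λv(v − 1)/(k(k − 1)) = 1·1149·1148/(42·41) = 1319052/1722 = 766.
Compare with v = 1149: b < v, so Fisher's inequality fails.

NO


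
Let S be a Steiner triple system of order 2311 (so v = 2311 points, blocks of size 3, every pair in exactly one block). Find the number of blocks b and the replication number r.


An STS(v) is a 2-(v, 3, 1) BIBD: block size k = 3, λ = 1.
Replication: r(k − 1) = λ(v − 1) ⇒ r·2 = 2311 − 1 = 2310 ⇒ r = 1155.
Block count: bk = vr ⇒ b·3 = 2311·1155 = 2669205 ⇒ b = 889735.
(Check via b = v(v − 1)/6 = 2311·2310/6 = 5338410/6 = 889735.)

r = 1155, b = 889735.


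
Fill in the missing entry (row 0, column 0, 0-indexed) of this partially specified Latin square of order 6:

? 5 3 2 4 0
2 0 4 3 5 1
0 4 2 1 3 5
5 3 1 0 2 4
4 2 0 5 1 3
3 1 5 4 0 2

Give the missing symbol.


Row 0 contains symbols [0, 2, 3, 4, 5] — missing [1].
Column 0 contains symbols [0, 2, 3, 4, 5] — missing [1].
The missing symbol must appear in both missing sets; intersection = [1].
Therefore the hidden value is 1.

Missing value = 1.


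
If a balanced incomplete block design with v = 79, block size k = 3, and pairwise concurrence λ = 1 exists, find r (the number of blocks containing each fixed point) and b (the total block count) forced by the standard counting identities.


Any 2-(v, k, λ) BIBD satisfies two necessary conditions:
  (i)  Each point sits in r blocks, and counting incidences through any fixed point gives r(k − 1) = λ(v − 1), so r = λ(v − 1)/(k − 1).
  (ii) Total incidences bk = vr, so b = vr/k.
Step 1: r = λ(v − 1)/(k − 1) = 1·(79 − 1)/(3 − 1) = 1·78/2 = 78/2 = 39.
Step 2: b = vr/k = 79·39/3 = 3081/3 = 1027.
Check integrality: r = 39 ∈ Z ✓, b = 1027 ∈ Z ✓.
(These identities are necessary conditions: they determine r and b for any design with these parameters, but do not by themselves prove that one exists.)

r = 39, b = 1027.


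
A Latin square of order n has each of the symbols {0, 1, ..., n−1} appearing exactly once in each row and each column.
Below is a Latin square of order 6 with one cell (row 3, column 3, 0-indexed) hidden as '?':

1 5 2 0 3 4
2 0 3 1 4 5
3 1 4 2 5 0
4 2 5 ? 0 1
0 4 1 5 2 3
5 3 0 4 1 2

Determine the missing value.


Row 3 contains symbols [0, 1, 2, 4, 5] — missing [3].
Column 3 contains symbols [0, 1, 2, 4, 5] — missing [3].
The missing symbol must appear in both missing sets; intersection = [3].
Therefore the hidden value is 3.

Missing value = 3.


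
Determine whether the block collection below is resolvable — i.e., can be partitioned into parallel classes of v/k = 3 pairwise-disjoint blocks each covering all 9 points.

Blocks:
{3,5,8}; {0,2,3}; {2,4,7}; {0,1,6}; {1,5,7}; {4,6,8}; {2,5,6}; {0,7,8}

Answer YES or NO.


v = 9, block size k = 3, number of blocks = 8.
For resolvability, blocks must partition into parallel classes of size v/k = 3.
Total blocks must therefore be a multiple of 3: 8 = 3·2 + 2 ⇒ not divisible ✗.
Resolvable? NO.

NO
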